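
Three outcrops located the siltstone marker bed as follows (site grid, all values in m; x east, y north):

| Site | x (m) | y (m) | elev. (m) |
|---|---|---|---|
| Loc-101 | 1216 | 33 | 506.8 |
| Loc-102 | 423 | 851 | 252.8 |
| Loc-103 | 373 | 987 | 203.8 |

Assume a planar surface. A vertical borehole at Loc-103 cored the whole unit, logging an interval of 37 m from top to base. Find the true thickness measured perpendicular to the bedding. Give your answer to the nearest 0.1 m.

Let the plane be z = a·x + b·y + c.
Loc-102−Loc-101: −793a + 818b = −254;  Loc-103−Loc-101: −843a + 954b = −303.
Solving gives a = −0.08272, b = −0.39071.
|∇z| = √(a²+b²) = 0.39937, so dip δ = arctan(0.39937) = 21.77°.
True thickness = vertical thickness × cos δ = 37 × cos 21.77° = 34.4 m.

34.4 m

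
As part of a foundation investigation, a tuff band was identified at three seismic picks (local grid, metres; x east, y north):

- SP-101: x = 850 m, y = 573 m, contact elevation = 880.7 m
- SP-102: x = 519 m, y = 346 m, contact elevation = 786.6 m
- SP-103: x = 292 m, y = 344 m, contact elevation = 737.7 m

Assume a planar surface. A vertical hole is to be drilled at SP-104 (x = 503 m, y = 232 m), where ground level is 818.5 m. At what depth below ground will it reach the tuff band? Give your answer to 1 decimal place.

46.9 m

Two edge vectors: SP-101→SP-102 = (-331, -227, -94.1), SP-101→SP-103 = (-558, -229, -143).
Normal n = (SP-101→SP-102) × (SP-101→SP-103) = (10912.1, 5174.8, -50867).
So ∂z/∂x = −n_x/n_z = 0.21452 and ∂z/∂y = −n_y/n_z = 0.10173.
Intercept c from SP-101: 880.7 − 182.34 − 58.29 = 640.06.
At (503, 232): z_contact = 107.90 + 23.60 + 640.06 = 771.57 m.
Depth below ground = 818.5 − 771.57 = 46.9 m.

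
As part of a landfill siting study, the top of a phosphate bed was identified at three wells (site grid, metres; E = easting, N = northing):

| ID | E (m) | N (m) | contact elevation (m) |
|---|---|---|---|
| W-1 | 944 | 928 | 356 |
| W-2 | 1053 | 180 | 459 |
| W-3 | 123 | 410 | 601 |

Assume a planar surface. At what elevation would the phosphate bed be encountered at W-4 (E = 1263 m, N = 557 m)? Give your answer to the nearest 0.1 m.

Let the plane be z = a·E + b·N + c.
W-2−W-1: 109a − 748b = 103;  W-3−W-1: −821a − 518b = 245.
Solving gives a = −0.193725, b = −0.165930.
Then c = 356 − a·944 − b·928 = 692.86.
At (1263, 557): z = −244.7 − 92.4 + 692.86 = 355.8 m.

355.8 m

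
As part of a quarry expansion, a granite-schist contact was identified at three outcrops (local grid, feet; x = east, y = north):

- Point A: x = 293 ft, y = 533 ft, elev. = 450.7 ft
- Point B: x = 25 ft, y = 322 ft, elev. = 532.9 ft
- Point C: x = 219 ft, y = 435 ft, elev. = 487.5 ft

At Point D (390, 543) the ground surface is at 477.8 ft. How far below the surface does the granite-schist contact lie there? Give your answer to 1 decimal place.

33.3 ft

Two edge vectors: Point A→Point B = (-268, -211, 82.2), Point A→Point C = (-74, -98, 36.8).
Normal n = (Point A→Point B) × (Point A→Point C) = (290.8, 3779.6, 10650).
So ∂z/∂x = −n_x/n_z = −0.02731 and ∂z/∂y = −n_y/n_z = −0.35489.
Intercept c from Point A: 450.7 + 8.00 + 189.16 = 647.86.
At (390, 543): z_contact = −10.65 − 192.71 + 647.86 = 444.50 ft.
Depth below ground = 477.8 − 444.50 = 33.3 ft.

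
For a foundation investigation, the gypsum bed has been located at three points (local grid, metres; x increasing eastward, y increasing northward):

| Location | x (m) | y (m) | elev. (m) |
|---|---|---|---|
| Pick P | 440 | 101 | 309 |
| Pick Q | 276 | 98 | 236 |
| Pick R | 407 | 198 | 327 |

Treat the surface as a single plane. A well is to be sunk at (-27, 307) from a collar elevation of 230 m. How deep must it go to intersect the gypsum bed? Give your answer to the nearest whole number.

Let the plane be z = a·x + b·y + c.
Pick Q−Pick P: −164a − 3b = −73;  Pick R−Pick P: −33a + 97b = 18.
Solving gives a = 0.43900, b = 0.33492.
Then c = 309 − a·440 − b·101 = 82.02.
At (-27, 307): z_contact = −11.9 + 102.8 + 82.02 = 173.0 m.
Depth below ground = 230 − 173.0 = 57 m.

57 m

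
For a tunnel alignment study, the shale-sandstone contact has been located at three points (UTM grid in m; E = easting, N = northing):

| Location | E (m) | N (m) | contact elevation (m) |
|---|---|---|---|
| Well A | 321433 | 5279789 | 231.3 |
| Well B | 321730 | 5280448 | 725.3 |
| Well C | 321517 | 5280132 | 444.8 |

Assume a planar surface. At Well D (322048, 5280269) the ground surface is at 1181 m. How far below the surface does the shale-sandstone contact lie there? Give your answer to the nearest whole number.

344 m

Let the plane be z = a·E + b·N + c.
Well B−Well A: 297a + 659b = 494;  Well C−Well A: 84a + 343b = 213.5.
Solving gives a = 0.61798345, b = 0.47110609.
Then c = 231.3 − a·321433 − b·5279789 = −2685749.75.
At (322048, 5280269): z_contact = 199020.3 + 2487566.9 − 2685749.75 = 837.5 m.
Depth below ground = 1181 − 837.5 = 344 m.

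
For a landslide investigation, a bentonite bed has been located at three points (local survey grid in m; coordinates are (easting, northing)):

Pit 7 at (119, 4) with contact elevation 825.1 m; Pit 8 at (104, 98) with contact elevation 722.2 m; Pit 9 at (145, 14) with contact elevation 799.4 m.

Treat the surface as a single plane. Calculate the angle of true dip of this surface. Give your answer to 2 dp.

52.33°

Two edge vectors: Pit 7→Pit 8 = (-15, 94, -102.9), Pit 7→Pit 9 = (26, 10, -25.7).
Normal n = (Pit 7→Pit 8) × (Pit 7→Pit 9) = (-1386.8, -3060.9, -2594).
So ∂z/∂E = −n_x/n_z = −0.53462 and ∂z/∂N = −n_y/n_z = −1.17999.
Gradient magnitude |∇z| = √(a² + b²) = √(0.28582 + 1.39238) = 1.29545.
True dip = arctan(1.29545) = 52.33°, dipping toward NNE (azimuth ≈ 024°).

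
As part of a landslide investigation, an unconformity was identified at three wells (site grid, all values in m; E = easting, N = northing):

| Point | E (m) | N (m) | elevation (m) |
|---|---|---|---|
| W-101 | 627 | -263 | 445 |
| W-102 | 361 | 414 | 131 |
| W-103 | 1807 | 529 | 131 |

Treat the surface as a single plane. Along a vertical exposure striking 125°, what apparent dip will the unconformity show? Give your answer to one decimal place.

16.0°

Let the plane be z = a·E + b·N + c.
W-102−W-101: −266a + 677b = −314;  W-103−W-101: 1180a + 792b = −314.
Solving gives a = 0.03577, b = −0.44976.
Unit vector along 125° is (sin 125°, cos 125°) = (0.8192, -0.5736).
Slope in that direction = a·(0.8192) + b·(-0.5736) = 0.28727.
Apparent dip = arctan|0.28727| = 16.0° (true dip is 24.3°, so apparent ≤ true as expected).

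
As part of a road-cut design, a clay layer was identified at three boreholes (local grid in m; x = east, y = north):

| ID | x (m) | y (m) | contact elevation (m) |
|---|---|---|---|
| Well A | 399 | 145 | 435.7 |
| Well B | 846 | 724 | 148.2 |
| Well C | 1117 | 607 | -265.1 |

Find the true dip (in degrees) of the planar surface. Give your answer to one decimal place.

Let the plane be z = a·x + b·y + c.
Well B−Well A: 447a + 579b = −287.5;  Well C−Well A: 718a + 462b = −700.8.
Solving gives a = −1.30463, b = 0.51065.
Gradient magnitude |∇z| = √(a² + b²) = √(1.70205 + 0.26077) = 1.40101.
True dip = arctan(1.40101) = 54.5°, dipping toward ESE (azimuth ≈ 111°).

54.5°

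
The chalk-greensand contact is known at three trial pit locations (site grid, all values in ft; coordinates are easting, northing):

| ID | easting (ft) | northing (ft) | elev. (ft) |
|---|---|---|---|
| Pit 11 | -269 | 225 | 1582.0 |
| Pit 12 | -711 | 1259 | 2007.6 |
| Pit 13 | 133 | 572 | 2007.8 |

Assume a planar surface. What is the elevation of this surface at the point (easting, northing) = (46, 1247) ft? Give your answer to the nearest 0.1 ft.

2389.3 ft

Two edge vectors: Pit 11→Pit 12 = (-442, 1034, 425.6), Pit 11→Pit 13 = (402, 347, 425.8).
Normal n = (Pit 11→Pit 12) × (Pit 11→Pit 13) = (292594, 359294.8, -569042).
So ∂z/∂easting = −n_x/n_z = 0.514187 and ∂z/∂northing = −n_y/n_z = 0.631403.
Intercept c from Pit 11: 1582 + 138.32 − 142.07 = 1578.25.
At (46, 1247): z = 23.7 + 787.4 + 1578.25 = 2389.3 ft.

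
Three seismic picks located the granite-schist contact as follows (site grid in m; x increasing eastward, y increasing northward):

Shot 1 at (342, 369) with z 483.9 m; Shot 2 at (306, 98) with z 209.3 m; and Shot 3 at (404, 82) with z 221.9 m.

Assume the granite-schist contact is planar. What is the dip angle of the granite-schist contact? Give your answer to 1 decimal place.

45.5°

Let the plane be z = a·x + b·y + c.
Shot 2−Shot 1: −36a − 271b = −274.6;  Shot 3−Shot 1: 62a − 287b = −262.
Solving gives a = 0.28776, b = 0.97506.
Gradient magnitude |∇z| = √(a² + b²) = √(0.08281 + 0.95074) = 1.01663.
True dip = arctan(1.01663) = 45.5°, dipping toward SSW (azimuth ≈ 196°).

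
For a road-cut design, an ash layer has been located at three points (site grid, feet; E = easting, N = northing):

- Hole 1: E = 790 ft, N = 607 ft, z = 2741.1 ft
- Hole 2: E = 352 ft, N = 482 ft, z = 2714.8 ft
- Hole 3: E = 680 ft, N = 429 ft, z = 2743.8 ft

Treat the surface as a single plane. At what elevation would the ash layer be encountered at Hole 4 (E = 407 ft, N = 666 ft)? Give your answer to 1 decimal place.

Two edge vectors: Hole 1→Hole 2 = (-438, -125, -26.3), Hole 1→Hole 3 = (-110, -178, 2.7).
Normal n = (Hole 1→Hole 2) × (Hole 1→Hole 3) = (-5018.9, 4075.6, 64214).
So ∂z/∂E = −n_x/n_z = 0.07816 and ∂z/∂N = −n_y/n_z = −0.06347.
Intercept c from Hole 1: 2741.1 − 61.75 + 38.53 = 2717.88.
At (407, 666): z = 31.8 − 42.3 + 2717.88 = 2707.4 ft.

2707.4 ft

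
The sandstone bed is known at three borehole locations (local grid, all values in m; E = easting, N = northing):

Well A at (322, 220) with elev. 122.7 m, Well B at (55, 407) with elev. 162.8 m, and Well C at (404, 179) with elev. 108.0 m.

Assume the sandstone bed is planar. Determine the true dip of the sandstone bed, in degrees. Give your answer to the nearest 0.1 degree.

16.2°

Let the plane be z = a·E + b·N + c.
Well B−Well A: −267a + 187b = 40.1;  Well C−Well A: 82a − 41b = −14.7.
Solving gives a = −0.25183, b = −0.14513.
Gradient magnitude |∇z| = √(a² + b²) = √(0.06342 + 0.02106) = 0.29066.
True dip = arctan(0.29066) = 16.2°, dipping toward ENE (azimuth ≈ 060°).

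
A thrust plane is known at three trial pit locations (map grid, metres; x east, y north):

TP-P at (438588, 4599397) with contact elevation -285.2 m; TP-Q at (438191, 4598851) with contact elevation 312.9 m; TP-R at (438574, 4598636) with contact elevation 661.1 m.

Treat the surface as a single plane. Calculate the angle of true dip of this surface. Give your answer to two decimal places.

Let the plane be z = a·x + b·y + c.
TP-Q−TP-P: −397a − 546b = 598.1;  TP-R−TP-P: −14a − 761b = 946.3.
Solving gives a = 0.20893, b = −1.24734.
Gradient magnitude |∇z| = √(a² + b²) = √(0.04365 + 1.55585) = 1.26472.
True dip = arctan(1.26472) = 51.67°, dipping toward N (azimuth ≈ 350°).

51.67°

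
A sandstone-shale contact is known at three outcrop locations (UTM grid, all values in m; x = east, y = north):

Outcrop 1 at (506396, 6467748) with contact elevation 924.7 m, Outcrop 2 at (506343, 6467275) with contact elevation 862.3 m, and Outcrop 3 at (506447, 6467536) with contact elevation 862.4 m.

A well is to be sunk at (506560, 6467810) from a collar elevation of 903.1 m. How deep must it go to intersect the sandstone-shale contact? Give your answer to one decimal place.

42.3 m

Let the plane be z = a·x + b·y + c.
Outcrop 2−Outcrop 1: −53a − 473b = −62.4;  Outcrop 3−Outcrop 1: 51a − 212b = −62.3.
Solving gives a = −0.459263554, b = 0.183384711.
Then c = 924.7 − a·506396 − b·6467748 = −952592.17.
At (506560, 6467810): z_contact = −232644.55 + 1186097.47 − 952592.17 = 860.75 m.
Depth below ground = 903.1 − 860.75 = 42.3 m.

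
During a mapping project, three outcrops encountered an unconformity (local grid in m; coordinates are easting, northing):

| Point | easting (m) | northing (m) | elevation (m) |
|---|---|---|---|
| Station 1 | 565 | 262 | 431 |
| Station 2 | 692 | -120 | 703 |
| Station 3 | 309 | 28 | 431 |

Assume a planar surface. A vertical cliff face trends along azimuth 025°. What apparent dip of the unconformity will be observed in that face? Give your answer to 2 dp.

15.85°

Let the plane be z = a·easting + b·northing + c.
Station 2−Station 1: 127a − 382b = 272;  Station 3−Station 1: −256a − 234b = 0.
Solving gives a = 0.49916, b = −0.54609.
Unit vector along 025° is (sin 25°, cos 25°) = (0.4226, 0.9063).
Slope in that direction = a·(0.4226) + b·(0.9063) = −0.28397.
Apparent dip = arctan|0.28397| = 15.85° (true dip is 36.5°, so apparent ≤ true as expected).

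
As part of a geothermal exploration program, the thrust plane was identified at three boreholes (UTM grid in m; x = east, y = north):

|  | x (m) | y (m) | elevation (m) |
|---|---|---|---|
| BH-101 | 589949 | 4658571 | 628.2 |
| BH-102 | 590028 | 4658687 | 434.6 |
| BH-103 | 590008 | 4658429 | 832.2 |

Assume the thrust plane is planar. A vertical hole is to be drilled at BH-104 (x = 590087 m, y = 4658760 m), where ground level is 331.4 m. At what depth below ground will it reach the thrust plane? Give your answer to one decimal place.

20.6 m

Let the plane be z = a·x + b·y + c.
BH-102−BH-101: 79a + 116b = −193.6;  BH-103−BH-101: 59a − 142b = 204.
Solving gives a = −0.211892371, b = −1.524659506.
Then c = 628.2 − a·589949 − b·4658571 = 7228368.45.
At (590087, 4658760): z_contact = −125034.93 − 7103022.72 + 7228368.45 = 310.80 m.
Depth below ground = 331.4 − 310.80 = 20.6 m.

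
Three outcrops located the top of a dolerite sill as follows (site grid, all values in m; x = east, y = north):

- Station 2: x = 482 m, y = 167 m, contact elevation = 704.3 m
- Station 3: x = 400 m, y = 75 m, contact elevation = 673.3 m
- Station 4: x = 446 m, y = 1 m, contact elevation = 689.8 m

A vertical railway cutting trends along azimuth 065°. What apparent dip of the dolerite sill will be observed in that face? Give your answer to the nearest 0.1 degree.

Let the plane be z = a·x + b·y + c.
Station 3−Station 2: −82a − 92b = −31;  Station 4−Station 2: −36a − 166b = −14.5.
Solving gives a = 0.37010, b = 0.00709.
Unit vector along 065° is (sin 65°, cos 65°) = (0.9063, 0.4226).
Slope in that direction = a·(0.9063) + b·(0.4226) = 0.33842.
Apparent dip = arctan|0.33842| = 18.7° (true dip is 20.3°, so apparent ≤ true as expected).

18.7°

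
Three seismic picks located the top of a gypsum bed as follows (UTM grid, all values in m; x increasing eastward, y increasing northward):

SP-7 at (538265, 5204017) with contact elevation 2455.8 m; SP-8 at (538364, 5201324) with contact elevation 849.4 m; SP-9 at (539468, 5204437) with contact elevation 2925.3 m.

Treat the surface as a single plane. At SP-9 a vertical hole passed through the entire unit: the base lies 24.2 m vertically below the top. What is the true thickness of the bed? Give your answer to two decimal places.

Let the plane be z = a·x + b·y + c.
SP-8−SP-7: 99a − 2693b = −1606.4;  SP-9−SP-7: 1203a + 420b = 469.5.
Solving gives a = 0.17971, b = 0.60312.
|∇z| = √(a²+b²) = 0.62932, so dip δ = arctan(0.62932) = 32.18°.
True thickness = vertical thickness × cos δ = 24.2 × cos 32.18° = 20.48 m.

20.48 m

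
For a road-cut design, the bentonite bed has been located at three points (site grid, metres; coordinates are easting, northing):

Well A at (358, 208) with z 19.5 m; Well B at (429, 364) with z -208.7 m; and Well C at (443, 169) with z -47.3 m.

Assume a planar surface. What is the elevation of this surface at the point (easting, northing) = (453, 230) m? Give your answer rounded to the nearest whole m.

Two edge vectors: Well A→Well B = (71, 156, -228.2), Well A→Well C = (85, -39, -66.8).
Normal n = (Well A→Well B) × (Well A→Well C) = (-19320.6, -14654.2, -16029).
So ∂z/∂easting = −n_x/n_z = −1.20535 and ∂z/∂northing = −n_y/n_z = −0.91423.
Intercept c from Well A: 19.5 + 431.52 + 190.16 = 641.18.
At (453, 230): z = −546.0 − 210.3 + 641.18 = -115.1 m.

-115 m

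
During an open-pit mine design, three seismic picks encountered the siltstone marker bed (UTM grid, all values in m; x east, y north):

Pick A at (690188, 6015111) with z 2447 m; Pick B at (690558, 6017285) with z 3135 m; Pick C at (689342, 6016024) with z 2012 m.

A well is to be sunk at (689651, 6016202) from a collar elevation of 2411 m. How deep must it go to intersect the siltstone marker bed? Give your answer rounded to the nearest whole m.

Let the plane be z = a·x + b·y + c.
Pick B−Pick A: 370a + 2174b = 688;  Pick C−Pick A: −846a + 913b = −435.
Solving gives a = 0.72293242, b = 0.19342916.
Then c = 2447 − a·690188 − b·6015111 = −1660010.18.
At (689651, 6016202): z_contact = 498571.1 + 1163708.9 − 1660010.18 = 2269.8 m.
Depth below ground = 2411 − 2269.8 = 141 m.

141 m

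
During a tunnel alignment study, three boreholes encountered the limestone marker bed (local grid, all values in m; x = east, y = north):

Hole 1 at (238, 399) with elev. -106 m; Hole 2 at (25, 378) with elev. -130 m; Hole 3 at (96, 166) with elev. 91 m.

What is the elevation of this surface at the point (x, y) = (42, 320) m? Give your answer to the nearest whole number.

-70 m

Two edge vectors: Hole 1→Hole 2 = (-213, -21, -24), Hole 1→Hole 3 = (-142, -233, 197).
Normal n = (Hole 1→Hole 2) × (Hole 1→Hole 3) = (-9729, 45369, 46647).
So ∂z/∂x = −n_x/n_z = 0.20857 and ∂z/∂y = −n_y/n_z = −0.97260.
Intercept c from Hole 1: -106 − 49.64 + 388.07 = 232.43.
At (42, 320): z = 8.8 − 311.2 + 232.43 = -70.0 m.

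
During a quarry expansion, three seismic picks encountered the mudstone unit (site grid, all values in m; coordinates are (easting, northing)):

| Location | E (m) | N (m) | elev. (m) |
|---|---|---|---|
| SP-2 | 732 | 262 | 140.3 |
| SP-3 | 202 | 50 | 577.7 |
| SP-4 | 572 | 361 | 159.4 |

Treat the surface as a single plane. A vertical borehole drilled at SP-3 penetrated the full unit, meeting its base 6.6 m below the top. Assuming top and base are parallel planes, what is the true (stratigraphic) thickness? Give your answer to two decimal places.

4.95 m

Let the plane be z = a·E + b·N + c.
SP-3−SP-2: −530a − 212b = 437.4;  SP-4−SP-2: −160a + 99b = 19.1.
Solving gives a = −0.54812, b = −0.69292.
|∇z| = √(a²+b²) = 0.88350, so dip δ = arctan(0.88350) = 41.46°.
True thickness = vertical thickness × cos δ = 6.6 × cos 41.46° = 4.95 m.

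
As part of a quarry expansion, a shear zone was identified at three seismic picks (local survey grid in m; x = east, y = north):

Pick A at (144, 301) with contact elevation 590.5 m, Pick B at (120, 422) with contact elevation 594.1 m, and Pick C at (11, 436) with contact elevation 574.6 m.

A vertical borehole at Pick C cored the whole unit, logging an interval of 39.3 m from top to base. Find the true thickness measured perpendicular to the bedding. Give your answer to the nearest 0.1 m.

38.5 m

Two edge vectors: Pick A→Pick B = (-24, 121, 3.6), Pick A→Pick C = (-133, 135, -15.9).
Normal n = (Pick A→Pick B) × (Pick A→Pick C) = (-2409.9, -860.4, 12853).
So ∂z/∂x = −n_x/n_z = 0.18750 and ∂z/∂y = −n_y/n_z = 0.06694.
|∇z| = √(a²+b²) = 0.19909, so dip δ = arctan(0.19909) = 11.26°.
True thickness = vertical thickness × cos δ = 39.3 × cos 11.26° = 38.5 m.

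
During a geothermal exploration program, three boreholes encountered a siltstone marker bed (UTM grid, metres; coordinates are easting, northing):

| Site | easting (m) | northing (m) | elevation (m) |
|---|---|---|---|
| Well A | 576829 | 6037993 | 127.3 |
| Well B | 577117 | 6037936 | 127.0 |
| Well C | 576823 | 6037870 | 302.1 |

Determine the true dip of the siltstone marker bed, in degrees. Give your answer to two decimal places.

Let the plane be z = a·easting + b·northing + c.
Well B−Well A: 288a − 57b = −0.3;  Well C−Well A: −6a − 123b = 174.8.
Solving gives a = −0.27961, b = −1.40750.
Gradient magnitude |∇z| = √(a² + b²) = √(0.07818 + 1.98105) = 1.43500.
True dip = arctan(1.43500) = 55.13°, dipping toward N (azimuth ≈ 011°).

55.13°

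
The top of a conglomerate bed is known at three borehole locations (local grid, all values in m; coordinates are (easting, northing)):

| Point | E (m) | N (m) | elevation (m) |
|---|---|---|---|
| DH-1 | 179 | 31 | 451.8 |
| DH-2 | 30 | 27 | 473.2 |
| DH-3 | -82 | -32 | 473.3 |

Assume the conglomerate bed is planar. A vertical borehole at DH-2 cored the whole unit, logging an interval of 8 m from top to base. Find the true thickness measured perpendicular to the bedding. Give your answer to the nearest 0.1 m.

Two edge vectors: DH-1→DH-2 = (-149, -4, 21.4), DH-1→DH-3 = (-261, -63, 21.5).
Normal n = (DH-1→DH-2) × (DH-1→DH-3) = (1262.2, -2381.9, 8343).
So ∂z/∂E = −n_x/n_z = −0.15129 and ∂z/∂N = −n_y/n_z = 0.28550.
|∇z| = √(a²+b²) = 0.32310, so dip δ = arctan(0.32310) = 17.91°.
True thickness = vertical thickness × cos δ = 8 × cos 17.91° = 7.6 m.

7.6 m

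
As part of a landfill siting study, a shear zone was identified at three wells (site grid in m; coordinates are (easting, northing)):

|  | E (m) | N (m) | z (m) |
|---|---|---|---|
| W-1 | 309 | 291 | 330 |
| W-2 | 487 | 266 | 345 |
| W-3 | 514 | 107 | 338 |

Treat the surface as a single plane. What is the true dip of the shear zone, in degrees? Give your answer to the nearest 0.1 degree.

6.3°

Two edge vectors: W-1→W-2 = (178, -25, 15), W-1→W-3 = (205, -184, 8).
Normal n = (W-1→W-2) × (W-1→W-3) = (2560, 1651, -27627).
So ∂z/∂E = −n_x/n_z = 0.09266 and ∂z/∂N = −n_y/n_z = 0.05976.
Gradient magnitude |∇z| = √(a² + b²) = √(0.00859 + 0.00357) = 0.11026.
True dip = arctan(0.11026) = 6.3°, dipping toward WSW (azimuth ≈ 237°).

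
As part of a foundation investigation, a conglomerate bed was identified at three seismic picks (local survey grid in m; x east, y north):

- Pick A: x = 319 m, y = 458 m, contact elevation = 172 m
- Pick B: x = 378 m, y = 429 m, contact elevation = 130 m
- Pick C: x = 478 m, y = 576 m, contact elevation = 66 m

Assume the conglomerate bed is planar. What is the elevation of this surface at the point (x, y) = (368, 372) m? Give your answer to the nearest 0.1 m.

134.9 m

Let the plane be z = a·x + b·y + c.
Pick B−Pick A: 59a − 29b = −42;  Pick C−Pick A: 159a + 118b = −106.
Solving gives a = −0.69386, b = 0.03664.
Then c = 172 − a·319 − b·458 = 376.56.
At (368, 372): z = −255.3 + 13.6 + 376.56 = 134.9 m.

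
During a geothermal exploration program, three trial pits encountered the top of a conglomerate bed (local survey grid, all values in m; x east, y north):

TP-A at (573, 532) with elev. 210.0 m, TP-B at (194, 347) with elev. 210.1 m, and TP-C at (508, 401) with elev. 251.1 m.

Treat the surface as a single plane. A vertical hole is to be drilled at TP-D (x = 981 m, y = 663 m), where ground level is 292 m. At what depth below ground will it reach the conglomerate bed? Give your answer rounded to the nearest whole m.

54 m

Two edge vectors: TP-A→TP-B = (-379, -185, 0.1), TP-A→TP-C = (-65, -131, 41.1).
Normal n = (TP-A→TP-B) × (TP-A→TP-C) = (-7590.4, 15570.4, 37624).
So ∂z/∂x = −n_x/n_z = 0.20174 and ∂z/∂y = −n_y/n_z = −0.41384.
Intercept c from TP-A: 210 − 115.60 + 220.16 = 314.57.
At (981, 663): z_contact = 197.9 − 274.4 + 314.57 = 238.1 m.
Depth below ground = 292 − 238.1 = 54 m.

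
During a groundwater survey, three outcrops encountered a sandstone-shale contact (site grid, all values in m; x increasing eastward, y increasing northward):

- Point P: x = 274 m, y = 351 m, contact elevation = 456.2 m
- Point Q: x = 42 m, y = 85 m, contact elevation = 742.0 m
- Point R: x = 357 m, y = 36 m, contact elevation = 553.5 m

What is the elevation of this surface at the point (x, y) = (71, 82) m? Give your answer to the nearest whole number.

724 m

Two edge vectors: Point P→Point Q = (-232, -266, 285.8), Point P→Point R = (83, -315, 97.3).
Normal n = (Point P→Point Q) × (Point P→Point R) = (64145.2, 46295, 95158).
So ∂z/∂x = −n_x/n_z = −0.67409 and ∂z/∂y = −n_y/n_z = −0.48651.
Intercept c from Point P: 456.2 + 184.70 + 170.76 = 811.66.
At (71, 82): z = −47.9 − 39.9 + 811.66 = 723.9 m.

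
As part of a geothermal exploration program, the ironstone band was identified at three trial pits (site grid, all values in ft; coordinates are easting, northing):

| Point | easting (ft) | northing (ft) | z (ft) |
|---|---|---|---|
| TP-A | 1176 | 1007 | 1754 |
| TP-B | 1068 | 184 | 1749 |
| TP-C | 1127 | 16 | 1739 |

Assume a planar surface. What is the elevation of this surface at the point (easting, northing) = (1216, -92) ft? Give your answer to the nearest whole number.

Two edge vectors: TP-A→TP-B = (-108, -823, -5), TP-A→TP-C = (-49, -991, -15).
Normal n = (TP-A→TP-B) × (TP-A→TP-C) = (7390, -1375, 66701).
So ∂z/∂easting = −n_x/n_z = −0.11079 and ∂z/∂northing = −n_y/n_z = 0.02061.
Intercept c from TP-A: 1754 + 130.29 − 20.76 = 1863.53.
At (1216, -92): z = −134.7 − 1.9 + 1863.53 = 1726.9 ft.

1727 ft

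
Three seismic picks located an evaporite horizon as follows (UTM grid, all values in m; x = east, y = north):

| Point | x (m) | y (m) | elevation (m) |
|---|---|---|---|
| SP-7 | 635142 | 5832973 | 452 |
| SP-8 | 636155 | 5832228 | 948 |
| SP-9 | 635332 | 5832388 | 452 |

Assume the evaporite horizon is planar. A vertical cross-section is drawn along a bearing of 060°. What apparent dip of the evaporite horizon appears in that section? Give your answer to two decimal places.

Let the plane be z = a·x + b·y + c.
SP-8−SP-7: 1013a − 745b = 496;  SP-9−SP-7: 190a − 585b = 0.
Solving gives a = 0.64329, b = 0.20893.
Unit vector along 060° is (sin 60°, cos 60°) = (0.8660, 0.5000).
Slope in that direction = a·(0.8660) + b·(0.5000) = 0.66157.
Apparent dip = arctan|0.66157| = 33.49° (true dip is 34.1°, so apparent ≤ true as expected).

33.49°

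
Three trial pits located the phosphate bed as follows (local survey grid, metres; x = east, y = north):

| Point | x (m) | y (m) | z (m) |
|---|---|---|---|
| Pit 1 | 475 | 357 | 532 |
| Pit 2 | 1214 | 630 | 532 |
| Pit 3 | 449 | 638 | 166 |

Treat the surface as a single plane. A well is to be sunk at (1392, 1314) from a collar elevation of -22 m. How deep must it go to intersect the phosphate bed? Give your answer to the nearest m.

Let the plane be z = a·x + b·y + c.
Pit 2−Pit 1: 739a + 273b = 0;  Pit 3−Pit 1: −26a + 281b = −366.
Solving gives a = 0.46526, b = −1.25944.
Then c = 532 − a·475 − b·357 = 760.62.
At (1392, 1314): z_contact = 647.6 − 1654.9 + 760.62 = -246.6 m.
Depth below ground = -22 − (-246.6) = 225 m.

225 m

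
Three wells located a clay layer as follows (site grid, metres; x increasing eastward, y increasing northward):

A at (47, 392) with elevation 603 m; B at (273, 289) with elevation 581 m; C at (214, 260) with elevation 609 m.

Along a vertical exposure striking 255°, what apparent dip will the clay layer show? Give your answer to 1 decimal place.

20.4°

Let the plane be z = a·x + b·y + c.
B−A: 226a − 103b = −22;  C−A: 167a − 132b = 6.
Solving gives a = −0.27884, b = −0.39823.
Unit vector along 255° is (sin 255°, cos 255°) = (-0.9659, -0.2588).
Slope in that direction = a·(-0.9659) + b·(-0.2588) = 0.37241.
Apparent dip = arctan|0.37241| = 20.4° (true dip is 25.9°, so apparent ≤ true as expected).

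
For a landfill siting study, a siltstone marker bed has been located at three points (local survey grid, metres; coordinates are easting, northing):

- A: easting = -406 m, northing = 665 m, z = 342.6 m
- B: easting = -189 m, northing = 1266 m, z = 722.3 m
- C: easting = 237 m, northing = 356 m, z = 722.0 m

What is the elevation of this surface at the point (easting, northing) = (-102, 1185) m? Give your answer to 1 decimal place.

759.6 m

Let the plane be z = a·easting + b·northing + c.
B−A: 217a + 601b = 379.7;  C−A: 643a − 309b = 379.4.
Solving gives a = 0.761521, b = 0.356822.
Then c = 342.6 − a·-406 − b·665 = 414.49.
At (-102, 1185): z = −77.7 + 422.8 + 414.49 = 759.6 m.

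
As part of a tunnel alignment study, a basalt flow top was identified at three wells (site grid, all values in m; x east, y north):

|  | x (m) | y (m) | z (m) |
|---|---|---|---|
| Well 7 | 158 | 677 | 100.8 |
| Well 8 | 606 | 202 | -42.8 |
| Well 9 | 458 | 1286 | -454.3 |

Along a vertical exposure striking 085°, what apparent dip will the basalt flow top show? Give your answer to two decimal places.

41.52°

Two edge vectors: Well 7→Well 8 = (448, -475, -143.6), Well 7→Well 9 = (300, 609, -555.1).
Normal n = (Well 7→Well 8) × (Well 7→Well 9) = (351124.9, 205604.8, 415332).
So ∂z/∂x = −n_x/n_z = −0.84541 and ∂z/∂y = −n_y/n_z = −0.49504.
Unit vector along 085° is (sin 85°, cos 85°) = (0.9962, 0.0872).
Slope in that direction = a·(0.9962) + b·(0.0872) = −0.88534.
Apparent dip = arctan|0.88534| = 41.52° (true dip is 44.4°, so apparent ≤ true as expected).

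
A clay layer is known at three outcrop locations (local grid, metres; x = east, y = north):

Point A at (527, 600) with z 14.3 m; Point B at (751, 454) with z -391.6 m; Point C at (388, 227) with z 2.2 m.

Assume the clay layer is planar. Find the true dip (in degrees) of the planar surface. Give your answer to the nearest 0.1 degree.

57.2°

Two edge vectors: Point A→Point B = (224, -146, -405.9), Point A→Point C = (-139, -373, -12.1).
Normal n = (Point A→Point B) × (Point A→Point C) = (-149634.1, 59130.5, -103846).
So ∂z/∂x = −n_x/n_z = −1.44092 and ∂z/∂y = −n_y/n_z = 0.56941.
Gradient magnitude |∇z| = √(a² + b²) = √(2.07626 + 0.32422) = 1.54935.
True dip = arctan(1.54935) = 57.2°, dipping toward ESE (azimuth ≈ 112°).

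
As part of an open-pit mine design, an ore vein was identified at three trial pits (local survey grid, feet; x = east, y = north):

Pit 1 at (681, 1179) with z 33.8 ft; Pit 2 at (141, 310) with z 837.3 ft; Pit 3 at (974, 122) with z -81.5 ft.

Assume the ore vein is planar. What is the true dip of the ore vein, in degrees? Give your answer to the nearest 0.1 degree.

49.5°

Two edge vectors: Pit 1→Pit 2 = (-540, -869, 803.5), Pit 1→Pit 3 = (293, -1057, -115.3).
Normal n = (Pit 1→Pit 2) × (Pit 1→Pit 3) = (949495.2, 173163.5, 825397).
So ∂z/∂x = −n_x/n_z = −1.15035 and ∂z/∂y = −n_y/n_z = −0.20979.
Gradient magnitude |∇z| = √(a² + b²) = √(1.32330 + 0.04401) = 1.16932.
True dip = arctan(1.16932) = 49.5°, dipping toward E (azimuth ≈ 080°).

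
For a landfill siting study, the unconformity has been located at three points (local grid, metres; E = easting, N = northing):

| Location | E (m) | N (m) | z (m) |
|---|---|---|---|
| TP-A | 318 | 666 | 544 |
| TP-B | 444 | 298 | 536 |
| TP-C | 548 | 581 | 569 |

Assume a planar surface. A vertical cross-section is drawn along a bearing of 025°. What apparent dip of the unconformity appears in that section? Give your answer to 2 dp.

Two edge vectors: TP-A→TP-B = (126, -368, -8), TP-A→TP-C = (230, -85, 25).
Normal n = (TP-A→TP-B) × (TP-A→TP-C) = (-9880, -4990, 73930).
So ∂z/∂E = −n_x/n_z = 0.13364 and ∂z/∂N = −n_y/n_z = 0.06750.
Unit vector along 025° is (sin 25°, cos 25°) = (0.4226, 0.9063).
Slope in that direction = a·(0.4226) + b·(0.9063) = 0.11765.
Apparent dip = arctan|0.11765| = 6.71° (true dip is 8.5°, so apparent ≤ true as expected).

6.71°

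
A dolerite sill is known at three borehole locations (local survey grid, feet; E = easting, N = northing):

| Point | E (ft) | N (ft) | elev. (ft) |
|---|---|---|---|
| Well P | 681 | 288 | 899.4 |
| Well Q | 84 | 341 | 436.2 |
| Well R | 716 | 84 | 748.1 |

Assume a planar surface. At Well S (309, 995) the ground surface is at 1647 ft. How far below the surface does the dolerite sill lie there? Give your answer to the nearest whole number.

Two edge vectors: Well P→Well Q = (-597, 53, -463.2), Well P→Well R = (35, -204, -151.3).
Normal n = (Well P→Well Q) × (Well P→Well R) = (-102511.7, -106538.1, 119933).
So ∂z/∂E = −n_x/n_z = 0.85474 and ∂z/∂N = −n_y/n_z = 0.88831.
Intercept c from Well P: 899.4 − 582.08 − 255.83 = 61.49.
At (309, 995): z_contact = 264.1 + 883.9 + 61.49 = 1209.5 ft.
Depth below ground = 1647 − 1209.5 = 438 ft.

438 ft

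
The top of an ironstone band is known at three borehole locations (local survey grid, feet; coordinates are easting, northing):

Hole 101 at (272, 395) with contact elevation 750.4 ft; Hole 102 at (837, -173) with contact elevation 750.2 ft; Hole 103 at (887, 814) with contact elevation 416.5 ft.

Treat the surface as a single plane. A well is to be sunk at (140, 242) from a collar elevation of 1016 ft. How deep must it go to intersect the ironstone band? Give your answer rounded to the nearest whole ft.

174 ft

Let the plane be z = a·easting + b·northing + c.
Hole 102−Hole 101: 565a − 568b = −0.2;  Hole 103−Hole 101: 615a + 419b = −333.9.
Solving gives a = −0.32376, b = −0.32169.
Then c = 750.4 − a·272 − b·395 = 965.53.
At (140, 242): z_contact = −45.3 − 77.8 + 965.53 = 842.4 ft.
Depth below ground = 1016 − 842.4 = 174 ft.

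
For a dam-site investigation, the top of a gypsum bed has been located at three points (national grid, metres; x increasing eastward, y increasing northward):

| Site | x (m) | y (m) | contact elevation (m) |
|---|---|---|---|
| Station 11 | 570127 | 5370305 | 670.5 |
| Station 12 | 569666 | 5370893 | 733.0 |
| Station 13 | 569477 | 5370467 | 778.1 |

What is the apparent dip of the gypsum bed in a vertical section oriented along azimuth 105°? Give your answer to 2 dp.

9.06°

Two edge vectors: Station 11→Station 12 = (-461, 588, 62.5), Station 11→Station 13 = (-650, 162, 107.6).
Normal n = (Station 11→Station 12) × (Station 11→Station 13) = (53143.8, 8978.6, 307518).
So ∂z/∂x = −n_x/n_z = −0.17282 and ∂z/∂y = −n_y/n_z = −0.02920.
Unit vector along 105° is (sin 105°, cos 105°) = (0.9659, -0.2588).
Slope in that direction = a·(0.9659) + b·(-0.2588) = −0.15937.
Apparent dip = arctan|0.15937| = 9.06° (true dip is 9.9°, so apparent ≤ true as expected).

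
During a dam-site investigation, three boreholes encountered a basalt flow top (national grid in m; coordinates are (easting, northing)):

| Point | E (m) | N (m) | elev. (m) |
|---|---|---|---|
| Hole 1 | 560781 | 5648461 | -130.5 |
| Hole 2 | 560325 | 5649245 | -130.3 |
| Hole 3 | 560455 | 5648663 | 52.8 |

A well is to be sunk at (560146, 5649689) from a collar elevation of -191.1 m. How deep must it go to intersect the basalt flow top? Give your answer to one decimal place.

Let the plane be z = a·E + b·N + c.
Hole 2−Hole 1: −456a + 784b = 0.2;  Hole 3−Hole 1: −326a + 202b = 183.3.
Solving gives a = −0.878846530, b = −0.510910737.
Then c = -130.5 − a·560781 − b·5648461 = 3378569.31.
At (560146, 5649689): z_contact = −492282.37 − 2886486.77 + 3378569.31 = -199.83 m.
Depth below ground = -191.1 − (-199.83) = 8.7 m.

8.7 m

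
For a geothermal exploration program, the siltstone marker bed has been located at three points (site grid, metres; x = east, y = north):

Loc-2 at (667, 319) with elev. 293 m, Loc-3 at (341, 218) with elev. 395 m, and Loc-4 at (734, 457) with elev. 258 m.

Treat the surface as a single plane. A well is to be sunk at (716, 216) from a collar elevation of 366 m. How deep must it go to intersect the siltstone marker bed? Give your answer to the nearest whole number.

74 m

Let the plane be z = a·x + b·y + c.
Loc-3−Loc-2: −326a − 101b = 102;  Loc-4−Loc-2: 67a + 138b = −35.
Solving gives a = −0.27579, b = −0.11972.
Then c = 293 − a·667 − b·319 = 515.14.
At (716, 216): z_contact = −197.5 − 25.9 + 515.14 = 291.8 m.
Depth below ground = 366 − 291.8 = 74 m.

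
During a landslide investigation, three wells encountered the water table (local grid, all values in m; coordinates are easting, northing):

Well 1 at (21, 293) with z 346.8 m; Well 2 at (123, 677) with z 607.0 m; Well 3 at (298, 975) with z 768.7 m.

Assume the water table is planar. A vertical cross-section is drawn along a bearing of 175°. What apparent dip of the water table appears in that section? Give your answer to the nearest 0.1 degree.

39.4°

Let the plane be z = a·easting + b·northing + c.
Well 2−Well 1: 102a + 384b = 260.2;  Well 3−Well 1: 277a + 682b = 421.9.
Solving gives a = −0.41970, b = 0.78909.
Unit vector along 175° is (sin 175°, cos 175°) = (0.0872, -0.9962).
Slope in that direction = a·(0.0872) + b·(-0.9962) = −0.82267.
Apparent dip = arctan|0.82267| = 39.4° (true dip is 41.8°, so apparent ≤ true as expected).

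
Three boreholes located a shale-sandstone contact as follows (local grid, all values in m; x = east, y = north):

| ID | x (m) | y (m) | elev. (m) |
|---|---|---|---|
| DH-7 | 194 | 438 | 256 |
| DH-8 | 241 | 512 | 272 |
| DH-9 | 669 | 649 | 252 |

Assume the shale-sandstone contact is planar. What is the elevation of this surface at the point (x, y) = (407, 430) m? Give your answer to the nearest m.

223 m

Let the plane be z = a·x + b·y + c.
DH-8−DH-7: 47a + 74b = 16;  DH-9−DH-7: 475a + 211b = −4.
Solving gives a = −0.14552, b = 0.30864.
Then c = 256 − a·194 − b·438 = 149.05.
At (407, 430): z = −59.2 + 132.7 + 149.05 = 222.5 m.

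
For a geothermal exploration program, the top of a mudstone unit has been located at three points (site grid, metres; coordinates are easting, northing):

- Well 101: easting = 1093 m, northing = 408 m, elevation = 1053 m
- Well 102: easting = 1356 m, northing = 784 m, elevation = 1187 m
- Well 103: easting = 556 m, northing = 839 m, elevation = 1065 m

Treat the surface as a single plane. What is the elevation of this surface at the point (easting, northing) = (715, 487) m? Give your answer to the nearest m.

1008 m

Let the plane be z = a·easting + b·northing + c.
Well 102−Well 101: 263a + 376b = 134;  Well 103−Well 101: −537a + 431b = 12.
Solving gives a = 0.16888, b = 0.23826.
Then c = 1053 − a·1093 − b·408 = 771.21.
At (715, 487): z = 120.7 + 116.0 + 771.21 = 1008.0 m.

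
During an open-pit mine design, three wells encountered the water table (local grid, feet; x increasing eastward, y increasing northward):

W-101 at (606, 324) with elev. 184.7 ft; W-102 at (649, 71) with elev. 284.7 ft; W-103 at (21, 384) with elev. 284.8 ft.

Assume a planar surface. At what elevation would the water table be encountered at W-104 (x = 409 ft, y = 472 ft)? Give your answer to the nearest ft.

Let the plane be z = a·x + b·y + c.
W-102−W-101: 43a − 253b = 100;  W-103−W-101: −585a + 60b = 100.1.
Solving gives a = −0.21541, b = −0.43187.
Then c = 184.7 − a·606 − b·324 = 455.16.
At (409, 472): z = −88.1 − 203.8 + 455.16 = 163.2 ft.

163 ft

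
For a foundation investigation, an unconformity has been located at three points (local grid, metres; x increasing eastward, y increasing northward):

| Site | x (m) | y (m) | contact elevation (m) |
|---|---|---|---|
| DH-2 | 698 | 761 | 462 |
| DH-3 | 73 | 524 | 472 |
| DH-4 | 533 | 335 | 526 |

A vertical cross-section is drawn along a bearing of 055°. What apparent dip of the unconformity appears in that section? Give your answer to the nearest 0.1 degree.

3.3°

Let the plane be z = a·x + b·y + c.
DH-3−DH-2: −625a − 237b = 10;  DH-4−DH-2: −165a − 426b = 64.
Solving gives a = 0.04802, b = −0.16883.
Unit vector along 055° is (sin 55°, cos 55°) = (0.8192, 0.5736).
Slope in that direction = a·(0.8192) + b·(0.5736) = −0.05750.
Apparent dip = arctan|0.05750| = 3.3° (true dip is 10.0°, so apparent ≤ true as expected).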